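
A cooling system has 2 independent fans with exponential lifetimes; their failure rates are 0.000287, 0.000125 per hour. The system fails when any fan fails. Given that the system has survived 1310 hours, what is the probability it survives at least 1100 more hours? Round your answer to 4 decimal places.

Time to first failure ~ Exp(Σλ) with Σλ = 0.000412.
By memorylessness, P(T > 1310+1100 | T > 1310) = P(T > 1100) = e^(−0.000412·1100) ≈ 0.6356.

0.6356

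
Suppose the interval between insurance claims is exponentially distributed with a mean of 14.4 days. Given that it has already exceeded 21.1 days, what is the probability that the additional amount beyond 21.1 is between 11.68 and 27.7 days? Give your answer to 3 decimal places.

The rate is λ = 1/14.4 = 0.0694444 per day.
Memoryless: the residual past 21.1 is again Exp(λ).
P(11.68 < residual < 27.7) = e^(−λ·11.68) − e^(−λ·27.7) = 0.44436 − 0.14608 ≈ 0.298.

0.298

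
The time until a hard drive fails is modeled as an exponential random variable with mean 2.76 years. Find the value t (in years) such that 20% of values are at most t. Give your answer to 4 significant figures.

The rate is λ = 1/2.76 = 0.362319 per year.
Set 1 − e^(−λt) = 0.2, so t = −ln(0.8)/λ = 0.22314/0.362319 ≈ 0.615876 years.

0.6159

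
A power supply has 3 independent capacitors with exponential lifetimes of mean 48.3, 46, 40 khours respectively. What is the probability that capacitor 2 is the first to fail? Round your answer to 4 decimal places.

0.3223

Rates: λ_i = 1/mean_i → 0.0207039, 0.0217391, 0.025; Σλ = 0.0674431.
P(capacitor 2 first) = λ_2/Σλ = 0.0217391/0.0674431 ≈ 0.3223.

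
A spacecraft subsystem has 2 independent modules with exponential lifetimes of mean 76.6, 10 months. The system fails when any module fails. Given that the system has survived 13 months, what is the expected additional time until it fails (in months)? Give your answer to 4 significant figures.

8.845

First-failure rate Σλ = 1/76.6 + 1/10 = 0.113055.
By memorylessness the expected residual is 1/Σλ = 8.84527 months, regardless of the 13 already elapsed.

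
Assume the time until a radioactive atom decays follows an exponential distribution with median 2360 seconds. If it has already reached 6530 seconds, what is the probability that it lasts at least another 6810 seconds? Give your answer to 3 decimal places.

For an exponential, median = ln(2)/λ, so λ = ln 2 / 2360 = 0.000293706 per second.
By the memoryless property, P(X > 6530+6810 | X > 6530) = P(X > 6810).
P(X > 6810) = e^(−2.0001) ≈ 0.135.

0.135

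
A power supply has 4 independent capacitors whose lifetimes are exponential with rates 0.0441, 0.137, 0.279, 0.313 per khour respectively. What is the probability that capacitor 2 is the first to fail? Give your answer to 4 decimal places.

0.1772

The time to first failure is exponential with rate Σλ = 0.0441 + 0.137 + 0.279 + 0.313 = 0.7731.
P(capacitor 2 first) = λ_2/Σλ = 0.137/0.7731 ≈ 0.1772.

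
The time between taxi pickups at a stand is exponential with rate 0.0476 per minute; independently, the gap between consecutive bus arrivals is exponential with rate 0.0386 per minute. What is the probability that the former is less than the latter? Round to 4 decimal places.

0.5522

λ_1 = 0.0476, λ_2 = 0.0386.
For independent exponentials, P(the former < the latter) = λ_1/(λ_1+λ_2) = 0.0476/0.0862 ≈ 0.5522.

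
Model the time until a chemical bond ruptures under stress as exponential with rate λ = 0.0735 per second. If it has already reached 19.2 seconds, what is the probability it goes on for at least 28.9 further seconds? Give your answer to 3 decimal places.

The exponential is memoryless, so the remaining time is again Exp(λ): the condition X > 19.2 is irrelevant.
P(X > 28.9) = e^(−2.1241) ≈ 0.120.

0.120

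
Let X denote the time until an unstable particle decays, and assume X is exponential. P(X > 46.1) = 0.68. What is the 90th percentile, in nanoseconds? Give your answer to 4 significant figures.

e^(−λ·46.1) = 0.68 ⇒ λ = −ln(0.68)/46.1 = 0.00836578.
90th percentile: 1 − e^(−λt) = 0.9, t = −ln(0.1)/λ = 275.239 nanoseconds.

275.2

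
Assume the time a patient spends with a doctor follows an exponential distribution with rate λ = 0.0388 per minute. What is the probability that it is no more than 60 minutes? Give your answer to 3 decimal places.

P(X ≤ 60) = 1 − e^(−λ·60) = 1 − e^(−2.328) ≈ 0.903.

0.903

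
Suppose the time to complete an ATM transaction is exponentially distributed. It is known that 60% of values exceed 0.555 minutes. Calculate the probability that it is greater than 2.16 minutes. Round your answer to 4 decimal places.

0.1370

e^(−λ·0.555) = 0.60 ⇒ λ = −ln(0.60)/0.555 = 0.920407.
P(X > 2.16) = e^(−0.920407·2.16) = e^(−1.9881) ≈ 0.1370.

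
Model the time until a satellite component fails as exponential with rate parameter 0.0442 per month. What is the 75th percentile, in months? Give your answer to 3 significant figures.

Set 1 − e^(−λt) = 0.75, so t = −ln(0.25)/λ = 1.3863/0.0442 ≈ 31.3641 months.

31.4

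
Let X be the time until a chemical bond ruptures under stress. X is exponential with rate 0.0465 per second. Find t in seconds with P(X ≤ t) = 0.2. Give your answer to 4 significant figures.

4.799

Set 1 − e^(−λt) = 0.2, so t = −ln(0.8)/λ = 0.22314/0.0465 ≈ 4.79879 seconds.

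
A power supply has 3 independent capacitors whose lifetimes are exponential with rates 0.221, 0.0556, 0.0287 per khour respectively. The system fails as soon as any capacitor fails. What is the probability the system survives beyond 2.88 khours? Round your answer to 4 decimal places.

The time to first failure is exponential with rate Σλ = 0.221 + 0.0556 + 0.0287 = 0.3053.
P(min > 2.88) = e^(−0.3053·2.88) = e^(−0.87926) ≈ 0.4151.

0.4151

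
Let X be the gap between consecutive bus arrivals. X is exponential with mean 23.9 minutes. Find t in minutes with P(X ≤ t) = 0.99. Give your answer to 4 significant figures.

The rate is λ = 1/23.9 = 0.041841 per minute.
Set 1 − e^(−λt) = 0.99, so t = −ln(0.01)/λ = 4.6052/0.041841 ≈ 110.064 minutes.

110.1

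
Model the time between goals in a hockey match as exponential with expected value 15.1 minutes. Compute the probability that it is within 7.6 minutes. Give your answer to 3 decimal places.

The rate is λ = 1/15.1 = 0.0662252 per minute.
P(X ≤ 7.6) = 1 − e^(−λ·7.6) = 1 − e^(−0.50331) ≈ 0.395.

0.395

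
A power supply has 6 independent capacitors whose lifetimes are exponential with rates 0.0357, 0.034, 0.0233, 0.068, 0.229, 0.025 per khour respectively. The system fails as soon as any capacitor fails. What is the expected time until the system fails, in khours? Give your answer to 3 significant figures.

The time to first failure is exponential with rate Σλ = 0.0357 + 0.034 + 0.0233 + 0.068 + 0.229 + 0.025 = 0.415.
E[min] = 1/Σλ = 1/0.415 = 2.40964 khours.

2.41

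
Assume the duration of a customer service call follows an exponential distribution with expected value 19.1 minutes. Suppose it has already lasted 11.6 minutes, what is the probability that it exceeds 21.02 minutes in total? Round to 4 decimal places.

The rate is λ = 1/19.1 = 0.052356 per minute.
The exponential is memoryless, so the remaining time is again Exp(λ): the condition X > 11.6 is irrelevant.
P(X > 9.42) = e^(−0.49319) ≈ 0.6107.

0.6107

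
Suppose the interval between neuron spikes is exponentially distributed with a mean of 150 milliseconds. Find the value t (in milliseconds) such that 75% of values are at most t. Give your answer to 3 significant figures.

208

The rate is λ = 1/150 = 0.00666667 per millisecond.
Set 1 − e^(−λt) = 0.75, so t = −ln(0.25)/λ = 1.3863/0.00666667 ≈ 207.944 milliseconds.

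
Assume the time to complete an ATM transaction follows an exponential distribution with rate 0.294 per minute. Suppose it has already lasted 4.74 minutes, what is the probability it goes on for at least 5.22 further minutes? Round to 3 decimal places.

By the memoryless property, P(X > 4.74+5.22 | X > 4.74) = P(X > 5.22).
P(X > 5.22) = e^(−1.5347) ≈ 0.216.

0.216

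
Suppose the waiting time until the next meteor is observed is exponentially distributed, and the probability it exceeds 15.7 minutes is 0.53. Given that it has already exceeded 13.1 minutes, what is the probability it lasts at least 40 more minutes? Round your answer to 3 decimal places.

0.198

From e^(−λ·15.7) = 0.53, λ = −ln(0.53)/15.7 = 0.0404381.
Memoryless: P(X > 13.1+40 | X > 13.1) = P(X > 40) = e^(−0.0404381·40) ≈ 0.198.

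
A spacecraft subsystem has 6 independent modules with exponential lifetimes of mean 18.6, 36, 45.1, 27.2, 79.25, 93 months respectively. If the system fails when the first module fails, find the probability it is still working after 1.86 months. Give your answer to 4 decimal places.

0.7373

The first failure time is exponential with rate Σλ_i = 1/18.6 + 1/36 + 1/45.1 + 1/27.2 + 1/79.25 + 1/93 = 0.16385 per month.
P(min > 1.86) = e^(−0.16385·1.86) = e^(−0.30476) ≈ 0.7373.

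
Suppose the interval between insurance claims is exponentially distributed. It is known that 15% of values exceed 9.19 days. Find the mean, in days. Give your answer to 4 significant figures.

4.844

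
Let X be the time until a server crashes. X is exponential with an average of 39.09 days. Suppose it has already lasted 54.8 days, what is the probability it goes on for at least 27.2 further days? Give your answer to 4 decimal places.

The rate is λ = 1/39.09 = 0.025582 per day.
P(X > s+t | X > s) = e^(−λ(s+t))/e^(−λs) = e^(−λt), independent of s = 54.8.
P(X > 27.2) = e^(−0.69583) ≈ 0.4987.

0.4987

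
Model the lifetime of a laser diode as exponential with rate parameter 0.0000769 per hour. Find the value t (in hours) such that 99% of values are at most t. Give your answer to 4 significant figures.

59890

Set 1 − e^(−λt) = 0.99, so t = −ln(0.01)/λ = 4.6052/0.0000769 ≈ 59885.2 hours.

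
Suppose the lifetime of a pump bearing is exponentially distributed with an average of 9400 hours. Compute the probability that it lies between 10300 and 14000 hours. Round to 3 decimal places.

The rate is λ = 1/9400 = 0.000106383 per hour.
P(10300 < X < 14000) = e^(−λ·10300) − e^(−λ·14000) = 0.33429 − 0.22552 ≈ 0.109.

0.109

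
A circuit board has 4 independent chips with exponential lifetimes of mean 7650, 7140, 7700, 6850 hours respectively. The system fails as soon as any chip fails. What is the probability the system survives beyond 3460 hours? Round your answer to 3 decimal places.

The first failure time is exponential with rate Σλ_i = 1/7650 + 1/7140 + 1/7700 + 1/6850 = 0.000546631 per hour.
P(min > 3460) = e^(−0.000546631·3460) = e^(−1.8913) ≈ 0.151.

0.151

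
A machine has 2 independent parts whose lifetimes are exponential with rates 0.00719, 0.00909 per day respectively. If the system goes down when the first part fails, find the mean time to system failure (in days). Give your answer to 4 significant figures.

61.43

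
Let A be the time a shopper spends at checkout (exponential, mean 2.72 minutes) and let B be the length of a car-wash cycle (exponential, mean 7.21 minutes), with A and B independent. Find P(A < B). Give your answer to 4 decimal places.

0.7261

λ_1 = 1/2.72 = 0.367647, λ_2 = 1/7.21 = 0.138696.
For independent exponentials, P(A < B) = λ_1/(λ_1+λ_2) = 0.367647/0.506343 ≈ 0.7261.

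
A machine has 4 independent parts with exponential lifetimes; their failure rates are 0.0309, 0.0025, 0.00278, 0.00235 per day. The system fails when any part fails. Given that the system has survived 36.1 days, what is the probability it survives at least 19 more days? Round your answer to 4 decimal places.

Time to first failure ~ Exp(Σλ) with Σλ = 0.03853.
By memorylessness, P(T > 36.1+19 | T > 36.1) = P(T > 19) = e^(−0.03853·19) ≈ 0.4809.

0.4809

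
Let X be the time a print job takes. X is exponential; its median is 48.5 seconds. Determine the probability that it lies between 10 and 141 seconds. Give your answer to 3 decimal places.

0.734

For an exponential, median = ln(2)/λ, so λ = ln 2 / 48.5 = 0.0142917 per second.
P(10 < X < 141) = e^(−λ·10) − e^(−λ·141) = 0.86683 − 0.13330 ≈ 0.734.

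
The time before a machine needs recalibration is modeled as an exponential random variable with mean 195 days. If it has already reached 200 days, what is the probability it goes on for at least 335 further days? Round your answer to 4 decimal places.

0.1794

The rate is λ = 1/195 = 0.00512821 per day.
By the memoryless property, P(X > 200+335 | X > 200) = P(X > 335).
P(X > 335) = e^(−1.7179) ≈ 0.1794.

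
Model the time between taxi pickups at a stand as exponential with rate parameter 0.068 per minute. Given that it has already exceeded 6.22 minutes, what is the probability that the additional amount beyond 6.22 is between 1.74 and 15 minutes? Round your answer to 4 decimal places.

Memoryless: the residual past 6.22 is again Exp(λ).
P(1.74 < residual < 15) = e^(−λ·1.74) − e^(−λ·15) = 0.88841 − 0.36059 ≈ 0.5278.

0.5278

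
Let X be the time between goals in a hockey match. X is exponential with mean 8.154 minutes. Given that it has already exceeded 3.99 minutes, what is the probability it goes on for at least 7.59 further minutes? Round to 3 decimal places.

The rate is λ = 1/8.154 = 0.122639 per minute.
P(X > s+t | X > s) = e^(−λ(s+t))/e^(−λs) = e^(−λt), independent of s = 3.99.
P(X > 7.59) = e^(−0.93083) ≈ 0.394.

0.394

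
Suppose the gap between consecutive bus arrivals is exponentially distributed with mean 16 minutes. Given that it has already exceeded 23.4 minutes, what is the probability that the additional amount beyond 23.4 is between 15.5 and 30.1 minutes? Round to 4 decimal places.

0.2272

The rate is λ = 1/16 = 0.0625 per minute.
Memoryless: the residual past 23.4 is again Exp(λ).
P(15.5 < residual < 30.1) = e^(−λ·15.5) − e^(−λ·30.1) = 0.37956 − 0.15240 ≈ 0.2272.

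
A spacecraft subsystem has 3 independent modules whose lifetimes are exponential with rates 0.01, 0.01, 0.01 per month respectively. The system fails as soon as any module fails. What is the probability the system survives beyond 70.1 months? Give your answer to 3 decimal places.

0.122

The time to first failure is exponential with rate Σλ = 0.01 + 0.01 + 0.01 = 0.03.
P(min > 70.1) = e^(−0.03·70.1) = e^(−2.103) ≈ 0.122.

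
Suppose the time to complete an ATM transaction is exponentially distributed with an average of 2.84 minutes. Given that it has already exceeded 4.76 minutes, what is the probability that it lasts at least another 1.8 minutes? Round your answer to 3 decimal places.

0.531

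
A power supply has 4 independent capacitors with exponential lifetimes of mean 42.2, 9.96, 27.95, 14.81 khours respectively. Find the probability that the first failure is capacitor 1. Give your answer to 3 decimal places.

0.104

Rates: λ_i = 1/mean_i → 0.0236967, 0.100402, 0.0357782, 0.0675219; Σλ = 0.227398.
P(capacitor 1 first) = λ_1/Σλ = 0.0236967/0.227398 ≈ 0.104.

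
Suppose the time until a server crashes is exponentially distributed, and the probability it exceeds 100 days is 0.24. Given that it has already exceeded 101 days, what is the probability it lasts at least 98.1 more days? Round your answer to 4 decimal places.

From e^(−λ·100) = 0.24, λ = −ln(0.24)/100 = 0.0142712.
Memoryless: P(X > 101+98.1 | X > 101) = P(X > 98.1) = e^(−0.0142712·98.1) ≈ 0.2466.

0.2466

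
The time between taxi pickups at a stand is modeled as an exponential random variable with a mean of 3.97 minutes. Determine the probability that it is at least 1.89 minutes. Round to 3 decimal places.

0.621

The rate is λ = 1/3.97 = 0.251889 per minute.
P(X > 1.89) = e^(−λ·1.89) = e^(−0.47607) ≈ 0.621.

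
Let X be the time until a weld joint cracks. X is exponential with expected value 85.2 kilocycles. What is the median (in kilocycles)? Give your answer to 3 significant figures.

59.1

The rate is λ = 1/85.2 = 0.0117371 per kilocycle.
Set 1 − e^(−λt) = 0.5, so t = −ln(0.5)/λ = 0.69315/0.0117371 ≈ 59.0561 kilocycles.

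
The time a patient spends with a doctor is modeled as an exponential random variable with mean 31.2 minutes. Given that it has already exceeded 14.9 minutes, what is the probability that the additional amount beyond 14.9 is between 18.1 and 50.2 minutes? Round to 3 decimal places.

The rate is λ = 1/31.2 = 0.0320513 per minute.
Memoryless: the residual past 14.9 is again Exp(λ).
P(18.1 < residual < 50.2) = e^(−λ·18.1) − e^(−λ·50.2) = 0.55983 − 0.20009 ≈ 0.360.

0.360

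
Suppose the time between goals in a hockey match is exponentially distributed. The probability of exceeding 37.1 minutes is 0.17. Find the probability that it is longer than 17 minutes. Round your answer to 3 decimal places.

0.444

e^(−λ·37.1) = 0.17 ⇒ λ = −ln(0.17)/37.1 = 0.0477616.
P(X > 17) = e^(−0.0477616·17) = e^(−0.81195) ≈ 0.444.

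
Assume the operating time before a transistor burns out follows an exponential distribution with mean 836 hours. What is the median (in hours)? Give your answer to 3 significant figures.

The rate is λ = 1/836 = 0.00119617 per hour.
Set 1 − e^(−λt) = 0.5, so t = −ln(0.5)/λ = 0.69315/0.00119617 ≈ 579.471 hours.

579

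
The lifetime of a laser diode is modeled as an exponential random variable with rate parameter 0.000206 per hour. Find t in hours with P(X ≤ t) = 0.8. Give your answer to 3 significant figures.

Set 1 − e^(−λt) = 0.8, so t = −ln(0.2)/λ = 1.6094/0.000206 ≈ 7812.81 hours.

7810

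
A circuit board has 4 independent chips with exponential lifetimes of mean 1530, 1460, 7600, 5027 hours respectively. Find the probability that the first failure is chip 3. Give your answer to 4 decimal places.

0.0788

Rates: λ_i = 1/mean_i → 0.000653595, 0.000684932, 0.000131579, 0.000198926; Σλ = 0.00166903.
P(chip 3 first) = λ_3/Σλ = 0.000131579/0.00166903 ≈ 0.0788.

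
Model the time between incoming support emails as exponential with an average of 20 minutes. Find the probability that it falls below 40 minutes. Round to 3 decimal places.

The rate is λ = 1/20 = 0.05 per minute.
P(X ≤ 40) = 1 − e^(−λ·40) = 1 − e^(−2) ≈ 0.865.

0.865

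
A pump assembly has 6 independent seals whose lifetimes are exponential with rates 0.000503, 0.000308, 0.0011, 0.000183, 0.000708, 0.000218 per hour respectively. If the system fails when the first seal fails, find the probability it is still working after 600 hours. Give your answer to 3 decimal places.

0.163

The time to first failure is exponential with rate Σλ = 0.000503 + 0.000308 + 0.0011 + 0.000183 + 0.000708 + 0.000218 = 0.00302.
P(min > 600) = e^(−0.00302·600) = e^(−1.812) ≈ 0.163.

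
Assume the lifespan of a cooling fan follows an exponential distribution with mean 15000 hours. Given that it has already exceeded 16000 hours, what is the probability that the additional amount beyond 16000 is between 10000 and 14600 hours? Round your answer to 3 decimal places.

The rate is λ = 1/15000 = 0.0000666667 per hour.
Memoryless: the residual past 16000 is again Exp(λ).
P(10000 < residual < 14600) = e^(−λ·10000) − e^(−λ·14600) = 0.51342 − 0.37782 ≈ 0.136.

0.136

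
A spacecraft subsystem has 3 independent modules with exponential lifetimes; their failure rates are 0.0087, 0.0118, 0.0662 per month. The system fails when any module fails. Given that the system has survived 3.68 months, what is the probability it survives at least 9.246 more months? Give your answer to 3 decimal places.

0.449

Time to first failure ~ Exp(Σλ) with Σλ = 0.0867.
By memorylessness, P(T > 3.68+9.246 | T > 3.68) = P(T > 9.246) = e^(−0.0867·9.246) ≈ 0.449.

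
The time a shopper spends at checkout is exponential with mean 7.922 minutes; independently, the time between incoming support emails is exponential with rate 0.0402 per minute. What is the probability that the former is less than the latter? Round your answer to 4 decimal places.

0.7585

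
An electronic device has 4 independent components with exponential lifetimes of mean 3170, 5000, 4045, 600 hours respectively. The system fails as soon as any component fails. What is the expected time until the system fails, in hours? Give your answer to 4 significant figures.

The first failure time is exponential with rate Σλ_i = 1/3170 + 1/5000 + 1/4045 + 1/600 = 0.00242934 per hour.
E[min] = 1/Σλ = 1/0.00242934 = 411.634 hours.

411.6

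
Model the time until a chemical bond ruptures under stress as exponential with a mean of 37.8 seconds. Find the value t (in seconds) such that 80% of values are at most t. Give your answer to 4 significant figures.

60.84

The rate is λ = 1/37.8 = 0.026455 per second.
Set 1 − e^(−λt) = 0.8, so t = −ln(0.2)/λ = 1.6094/0.026455 ≈ 60.8368 seconds.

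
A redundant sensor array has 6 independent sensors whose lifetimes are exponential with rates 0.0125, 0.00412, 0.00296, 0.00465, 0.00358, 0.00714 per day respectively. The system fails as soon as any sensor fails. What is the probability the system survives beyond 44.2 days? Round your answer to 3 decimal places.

0.213

The time to first failure is exponential with rate Σλ = 0.0125 + 0.00412 + 0.00296 + 0.00465 + 0.00358 + 0.00714 = 0.03495.
P(min > 44.2) = e^(−0.03495·44.2) = e^(−1.5448) ≈ 0.213.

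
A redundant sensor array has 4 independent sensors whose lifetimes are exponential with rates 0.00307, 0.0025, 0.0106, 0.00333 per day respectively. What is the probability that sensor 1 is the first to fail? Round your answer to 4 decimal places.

0.1574

The time to first failure is exponential with rate Σλ = 0.00307 + 0.0025 + 0.0106 + 0.00333 = 0.0195.
P(sensor 1 first) = λ_1/Σλ = 0.00307/0.0195 ≈ 0.1574.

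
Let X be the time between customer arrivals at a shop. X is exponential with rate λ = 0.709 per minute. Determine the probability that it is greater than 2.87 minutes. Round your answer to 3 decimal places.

P(X > 2.87) = e^(−λ·2.87) = e^(−2.0348) ≈ 0.131.

0.131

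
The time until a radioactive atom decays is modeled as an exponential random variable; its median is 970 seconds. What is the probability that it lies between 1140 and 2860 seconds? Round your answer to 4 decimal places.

For an exponential, median = ln(2)/λ, so λ = ln 2 / 970 = 0.000714585 per second.
P(1140 < X < 2860) = e^(−λ·1140) − e^(−λ·2860) = 0.44280 − 0.12955 ≈ 0.3133.

0.3133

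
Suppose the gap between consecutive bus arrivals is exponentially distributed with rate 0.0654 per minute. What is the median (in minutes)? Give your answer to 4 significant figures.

Set 1 − e^(−λt) = 0.5, so t = −ln(0.5)/λ = 0.69315/0.0654 ≈ 10.5986 minutes.

10.60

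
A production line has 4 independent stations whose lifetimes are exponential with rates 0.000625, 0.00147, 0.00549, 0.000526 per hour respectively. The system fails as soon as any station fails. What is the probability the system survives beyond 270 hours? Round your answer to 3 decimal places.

0.112

The time to first failure is exponential with rate Σλ = 0.000625 + 0.00147 + 0.00549 + 0.000526 = 0.008111.
P(min > 270) = e^(−0.008111·270) = e^(−2.19) ≈ 0.112.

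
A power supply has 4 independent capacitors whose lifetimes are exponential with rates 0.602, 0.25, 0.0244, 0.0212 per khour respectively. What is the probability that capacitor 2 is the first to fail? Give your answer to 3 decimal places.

0.279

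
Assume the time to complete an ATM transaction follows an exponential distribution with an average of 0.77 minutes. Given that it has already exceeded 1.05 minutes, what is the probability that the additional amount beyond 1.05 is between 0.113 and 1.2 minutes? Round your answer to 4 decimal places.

0.6530

The rate is λ = 1/0.77 = 1.2987 per minute.
Memoryless: the residual past 1.05 is again Exp(λ).
P(0.113 < residual < 1.2) = e^(−λ·0.113) − e^(−λ·1.2) = 0.86351 − 0.21046 ≈ 0.6530.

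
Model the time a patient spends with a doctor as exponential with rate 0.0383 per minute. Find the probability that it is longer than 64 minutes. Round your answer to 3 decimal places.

0.086

P(X > 64) = e^(−λ·64) = e^(−2.4512) ≈ 0.086.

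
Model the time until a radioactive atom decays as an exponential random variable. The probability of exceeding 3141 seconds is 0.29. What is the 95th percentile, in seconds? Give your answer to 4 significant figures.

e^(−λ·3141) = 0.29 ⇒ λ = −ln(0.29)/3141 = 0.000394102.
95th percentile: 1 − e^(−λt) = 0.95, t = −ln(0.05)/λ = 7601.41 seconds.

7601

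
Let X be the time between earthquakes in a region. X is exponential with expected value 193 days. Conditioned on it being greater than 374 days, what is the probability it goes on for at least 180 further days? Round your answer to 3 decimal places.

The rate is λ = 1/193 = 0.00518135 per day.
The exponential is memoryless, so the remaining time is again Exp(λ): the condition X > 374 is irrelevant.
P(X > 180) = e^(−0.93264) ≈ 0.394.

0.394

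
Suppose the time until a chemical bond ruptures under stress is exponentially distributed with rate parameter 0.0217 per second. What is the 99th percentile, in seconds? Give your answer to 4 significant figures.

Set 1 − e^(−λt) = 0.99, so t = −ln(0.01)/λ = 4.6052/0.0217 ≈ 212.22 seconds.

212.2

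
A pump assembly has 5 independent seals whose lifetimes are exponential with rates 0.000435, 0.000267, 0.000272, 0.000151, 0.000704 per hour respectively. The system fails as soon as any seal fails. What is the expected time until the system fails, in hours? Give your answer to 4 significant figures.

546.7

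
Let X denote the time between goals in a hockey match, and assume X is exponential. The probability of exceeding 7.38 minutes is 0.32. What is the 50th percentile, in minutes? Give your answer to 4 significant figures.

e^(−λ·7.38) = 0.32 ⇒ λ = −ln(0.32)/7.38 = 0.154395.
50th percentile: 1 − e^(−λt) = 0.5, t = −ln(0.5)/λ = 4.48944 minutes.

4.489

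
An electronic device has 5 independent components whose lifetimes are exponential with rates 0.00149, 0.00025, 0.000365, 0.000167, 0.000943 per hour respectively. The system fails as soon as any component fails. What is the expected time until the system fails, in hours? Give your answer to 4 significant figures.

The time to first failure is exponential with rate Σλ = 0.00149 + 0.00025 + 0.000365 + 0.000167 + 0.000943 = 0.003215.
E[min] = 1/Σλ = 1/0.003215 = 311.042 hours.

311.0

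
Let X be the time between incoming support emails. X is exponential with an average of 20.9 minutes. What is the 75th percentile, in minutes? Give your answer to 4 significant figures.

The rate is λ = 1/20.9 = 0.0478469 per minute.
Set 1 − e^(−λt) = 0.75, so t = −ln(0.25)/λ = 1.3863/0.0478469 ≈ 28.9736 minutes.

28.97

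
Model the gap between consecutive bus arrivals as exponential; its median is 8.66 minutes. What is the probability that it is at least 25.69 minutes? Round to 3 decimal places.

For an exponential, median = ln(2)/λ, so λ = ln 2 / 8.66 = 0.0800401 per minute.
P(X > 25.69) = e^(−λ·25.69) = e^(−2.0562) ≈ 0.128.

0.128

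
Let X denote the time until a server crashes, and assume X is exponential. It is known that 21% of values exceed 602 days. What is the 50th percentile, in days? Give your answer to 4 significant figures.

267.4

e^(−λ·602) = 0.21 ⇒ λ = −ln(0.21)/602 = 0.00259244.
50th percentile: 1 − e^(−λt) = 0.5, t = −ln(0.5)/λ = 267.373 days.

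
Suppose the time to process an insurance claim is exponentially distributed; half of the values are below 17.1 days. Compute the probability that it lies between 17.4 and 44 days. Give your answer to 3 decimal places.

For an exponential, median = ln(2)/λ, so λ = ln 2 / 17.1 = 0.0405349 per day.
P(17.4 < X < 44) = e^(−λ·17.4) − e^(−λ·44) = 0.49396 − 0.16804 ≈ 0.326.

0.326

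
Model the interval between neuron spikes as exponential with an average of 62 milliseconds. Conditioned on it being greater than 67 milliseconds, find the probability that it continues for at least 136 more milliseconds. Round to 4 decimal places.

The rate is λ = 1/62 = 0.016129 per millisecond.
P(X > s+t | X > s) = e^(−λ(s+t))/e^(−λs) = e^(−λt), independent of s = 67.
P(X > 136) = e^(−2.1935) ≈ 0.1115.

0.1115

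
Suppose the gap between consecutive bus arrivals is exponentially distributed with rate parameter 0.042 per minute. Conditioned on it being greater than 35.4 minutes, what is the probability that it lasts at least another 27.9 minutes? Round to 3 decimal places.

0.310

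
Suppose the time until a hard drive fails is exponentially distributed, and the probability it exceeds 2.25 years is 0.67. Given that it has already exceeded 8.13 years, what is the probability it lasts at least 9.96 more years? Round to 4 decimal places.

From e^(−λ·2.25) = 0.67, λ = −ln(0.67)/2.25 = 0.17799.
Memoryless: P(X > 8.13+9.96 | X > 8.13) = P(X > 9.96) = e^(−0.17799·9.96) ≈ 0.1699.

0.1699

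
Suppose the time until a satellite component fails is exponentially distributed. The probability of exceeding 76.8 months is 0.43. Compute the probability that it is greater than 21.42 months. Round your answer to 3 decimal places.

0.790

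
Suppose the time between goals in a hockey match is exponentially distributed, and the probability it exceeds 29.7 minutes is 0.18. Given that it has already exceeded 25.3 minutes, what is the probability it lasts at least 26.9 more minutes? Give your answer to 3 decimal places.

0.212

From e^(−λ·29.7) = 0.18, λ = −ln(0.18)/29.7 = 0.0577373.
Memoryless: P(X > 25.3+26.9 | X > 25.3) = P(X > 26.9) = e^(−0.0577373·26.9) ≈ 0.212.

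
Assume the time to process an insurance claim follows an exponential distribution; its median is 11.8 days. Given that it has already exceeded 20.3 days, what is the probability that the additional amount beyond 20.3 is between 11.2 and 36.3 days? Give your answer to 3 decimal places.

0.399

For an exponential, median = ln(2)/λ, so λ = ln 2 / 11.8 = 0.0587413 per day.
Memoryless: the residual past 20.3 is again Exp(λ).
P(11.2 < residual < 36.3) = e^(−λ·11.2) − e^(−λ·36.3) = 0.51794 − 0.11856 ≈ 0.399.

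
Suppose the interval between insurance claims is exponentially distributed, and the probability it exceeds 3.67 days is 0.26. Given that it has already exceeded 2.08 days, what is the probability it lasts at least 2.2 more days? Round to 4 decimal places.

From e^(−λ·3.67) = 0.26, λ = −ln(0.26)/3.67 = 0.36705.
Memoryless: P(X > 2.08+2.2 | X > 2.08) = P(X > 2.2) = e^(−0.36705·2.2) ≈ 0.4460.

0.4460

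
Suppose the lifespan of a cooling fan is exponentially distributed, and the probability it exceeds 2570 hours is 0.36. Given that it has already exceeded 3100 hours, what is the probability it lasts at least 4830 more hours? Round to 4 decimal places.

0.1466

From e^(−λ·2570) = 0.36, λ = −ln(0.36)/2570 = 0.00039753.
Memoryless: P(X > 3100+4830 | X > 3100) = P(X > 4830) = e^(−0.00039753·4830) ≈ 0.1466.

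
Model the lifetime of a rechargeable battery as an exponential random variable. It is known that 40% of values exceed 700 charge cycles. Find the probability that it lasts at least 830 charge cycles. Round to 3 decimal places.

e^(−λ·700) = 0.40 ⇒ λ = −ln(0.40)/700 = 0.00130899.
P(X > 830) = e^(−0.00130899·830) = e^(−1.0865) ≈ 0.337.

0.337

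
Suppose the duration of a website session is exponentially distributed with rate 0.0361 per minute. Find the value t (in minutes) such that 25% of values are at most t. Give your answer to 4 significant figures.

7.969

Set 1 − e^(−λt) = 0.25, so t = −ln(0.75)/λ = 0.28768/0.0361 ≈ 7.96903 minutes.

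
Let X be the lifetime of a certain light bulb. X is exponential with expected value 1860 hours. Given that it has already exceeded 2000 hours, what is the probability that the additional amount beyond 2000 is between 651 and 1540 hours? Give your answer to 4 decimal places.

0.2677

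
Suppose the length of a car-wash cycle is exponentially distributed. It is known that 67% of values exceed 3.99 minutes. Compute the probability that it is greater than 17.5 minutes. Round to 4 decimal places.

0.1727

e^(−λ·3.99) = 0.67 ⇒ λ = −ln(0.67)/3.99 = 0.10037.
P(X > 17.5) = e^(−0.10037·17.5) = e^(−1.7565) ≈ 0.1727.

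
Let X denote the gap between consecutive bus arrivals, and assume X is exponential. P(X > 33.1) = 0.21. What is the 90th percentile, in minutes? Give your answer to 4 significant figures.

e^(−λ·33.1) = 0.21 ⇒ λ = −ln(0.21)/33.1 = 0.0471495.
90th percentile: 1 − e^(−λt) = 0.9, t = −ln(0.1)/λ = 48.8359 minutes.

48.84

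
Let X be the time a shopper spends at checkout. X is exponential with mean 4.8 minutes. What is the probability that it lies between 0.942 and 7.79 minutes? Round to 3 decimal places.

0.624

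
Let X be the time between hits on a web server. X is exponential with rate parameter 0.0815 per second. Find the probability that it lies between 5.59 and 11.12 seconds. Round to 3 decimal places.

0.230

P(5.59 < X < 11.12) = e^(−λ·5.59) − e^(−λ·11.12) = 0.63408 − 0.40402 ≈ 0.230.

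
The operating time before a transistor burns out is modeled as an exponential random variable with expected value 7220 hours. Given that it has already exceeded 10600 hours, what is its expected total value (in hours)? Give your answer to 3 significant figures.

The rate is λ = 1/7220 = 0.000138504 per hour.
By memorylessness, E[X | X > 10600] = 10600 + 1/λ = 10600 + 7220 = 17820 hours.

17800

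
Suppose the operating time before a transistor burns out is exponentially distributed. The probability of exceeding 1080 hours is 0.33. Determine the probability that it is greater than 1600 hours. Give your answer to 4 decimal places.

e^(−λ·1080) = 0.33 ⇒ λ = −ln(0.33)/1080 = 0.00102654.
P(X > 1600) = e^(−0.00102654·1600) = e^(−1.6425) ≈ 0.1935.

0.1935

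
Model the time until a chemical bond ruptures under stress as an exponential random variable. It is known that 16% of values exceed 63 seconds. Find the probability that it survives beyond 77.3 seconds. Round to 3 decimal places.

0.106

e^(−λ·63) = 0.16 ⇒ λ = −ln(0.16)/63 = 0.0290886.
P(X > 77.3) = e^(−0.0290886·77.3) = e^(−2.2485) ≈ 0.106.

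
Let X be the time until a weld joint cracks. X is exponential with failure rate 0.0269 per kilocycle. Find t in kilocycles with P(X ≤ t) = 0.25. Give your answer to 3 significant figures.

Set 1 − e^(−λt) = 0.25, so t = −ln(0.75)/λ = 0.28768/0.0269 ≈ 10.6945 kilocycles.

10.7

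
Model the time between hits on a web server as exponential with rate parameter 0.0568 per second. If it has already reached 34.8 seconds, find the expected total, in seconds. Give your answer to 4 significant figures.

By memorylessness, E[X | X > 34.8] = 34.8 + 1/λ = 34.8 + 17.6056 = 52.4056 seconds.

52.41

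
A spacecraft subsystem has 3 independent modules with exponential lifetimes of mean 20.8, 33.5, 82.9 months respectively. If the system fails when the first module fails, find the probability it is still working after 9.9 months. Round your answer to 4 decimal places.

The first failure time is exponential with rate Σλ_i = 1/20.8 + 1/33.5 + 1/82.9 = 0.0899904 per month.
P(min > 9.9) = e^(−0.0899904·9.9) = e^(−0.8909) ≈ 0.4103.

0.4103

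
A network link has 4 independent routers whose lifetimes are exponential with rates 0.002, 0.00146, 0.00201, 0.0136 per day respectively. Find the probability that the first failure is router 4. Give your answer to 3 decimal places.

The time to first failure is exponential with rate Σλ = 0.002 + 0.00146 + 0.00201 + 0.0136 = 0.01907.
P(router 4 first) = λ_4/Σλ = 0.0136/0.01907 ≈ 0.713.

0.713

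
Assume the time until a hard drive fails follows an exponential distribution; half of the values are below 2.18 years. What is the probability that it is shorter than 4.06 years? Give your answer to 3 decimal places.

0.725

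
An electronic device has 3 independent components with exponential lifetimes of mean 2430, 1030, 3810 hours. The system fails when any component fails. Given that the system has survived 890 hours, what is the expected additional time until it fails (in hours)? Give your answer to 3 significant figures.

First-failure rate Σλ = 1/2430 + 1/1030 + 1/3810 = 0.00164486.
By memorylessness the expected residual is 1/Σλ = 607.953 hours, regardless of the 890 already elapsed.

608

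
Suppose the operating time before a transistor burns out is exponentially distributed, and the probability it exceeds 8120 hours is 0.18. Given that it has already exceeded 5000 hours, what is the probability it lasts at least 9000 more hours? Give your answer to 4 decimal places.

0.1495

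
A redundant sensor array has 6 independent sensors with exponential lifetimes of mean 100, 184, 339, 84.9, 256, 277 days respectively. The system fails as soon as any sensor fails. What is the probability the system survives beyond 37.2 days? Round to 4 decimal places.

0.2462

The first failure time is exponential with rate Σλ_i = 1/100 + 1/184 + 1/339 + 1/84.9 + 1/256 + 1/277 = 0.0376796 per day.
P(min > 37.2) = e^(−0.0376796·37.2) = e^(−1.4017) ≈ 0.2462.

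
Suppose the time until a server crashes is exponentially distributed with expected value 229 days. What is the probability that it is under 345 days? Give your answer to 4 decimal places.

0.7783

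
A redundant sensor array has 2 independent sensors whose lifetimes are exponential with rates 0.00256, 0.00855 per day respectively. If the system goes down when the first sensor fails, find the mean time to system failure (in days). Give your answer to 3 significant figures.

The time to first failure is exponential with rate Σλ = 0.00256 + 0.00855 = 0.01111.
E[min] = 1/Σλ = 1/0.01111 = 90.009 days.

90.0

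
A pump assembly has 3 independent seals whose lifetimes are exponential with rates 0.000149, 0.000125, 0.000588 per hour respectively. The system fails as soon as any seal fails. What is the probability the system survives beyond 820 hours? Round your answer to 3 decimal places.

The time to first failure is exponential with rate Σλ = 0.000149 + 0.000125 + 0.000588 = 0.000862.
P(min > 820) = e^(−0.000862·820) = e^(−0.70684) ≈ 0.493.

0.493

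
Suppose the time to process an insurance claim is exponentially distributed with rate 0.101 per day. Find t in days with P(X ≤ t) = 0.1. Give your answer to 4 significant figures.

1.043

Set 1 − e^(−λt) = 0.1, so t = −ln(0.9)/λ = 0.10536/0.101 ≈ 1.04317 days.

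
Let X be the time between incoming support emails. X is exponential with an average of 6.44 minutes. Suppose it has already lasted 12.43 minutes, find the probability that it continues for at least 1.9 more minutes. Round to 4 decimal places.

0.7445

The rate is λ = 1/6.44 = 0.15528 per minute.
The exponential is memoryless, so the remaining time is again Exp(λ): the condition X > 12.43 is irrelevant.
P(X > 1.9) = e^(−0.29503) ≈ 0.7445.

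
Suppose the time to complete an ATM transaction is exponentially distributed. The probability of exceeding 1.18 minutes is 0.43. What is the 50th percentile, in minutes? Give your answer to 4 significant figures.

0.9691

e^(−λ·1.18) = 0.43 ⇒ λ = −ln(0.43)/1.18 = 0.715229.
50th percentile: 1 − e^(−λt) = 0.5, t = −ln(0.5)/λ = 0.969126 minutes.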